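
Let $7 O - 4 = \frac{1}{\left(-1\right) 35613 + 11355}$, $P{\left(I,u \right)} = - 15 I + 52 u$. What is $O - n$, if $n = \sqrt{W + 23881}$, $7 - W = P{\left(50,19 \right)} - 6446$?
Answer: $\frac{97031}{169806} - 12 \sqrt{209} \approx -172.91$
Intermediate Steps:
$W = 6215$ ($W = 7 - \left(\left(\left(-15\right) 50 + 52 \cdot 19\right) - 6446\right) = 7 - \left(\left(-750 + 988\right) - 6446\right) = 7 - \left(238 - 6446\right) = 7 - -6208 = 7 + 6208 = 6215$)
$O = \frac{97031}{169806}$ ($O = \frac{4}{7} + \frac{1}{7 \left(\left(-1\right) 35613 + 11355\right)} = \frac{4}{7} + \frac{1}{7 \left(-35613 + 11355\right)} = \frac{4}{7} + \frac{1}{7 \left(-24258\right)} = \frac{4}{7} + \frac{1}{7} \left(- \frac{1}{24258}\right) = \frac{4}{7} - \frac{1}{169806} = \frac{97031}{169806} \approx 0.57142$)
$n = 12 \sqrt{209}$ ($n = \sqrt{6215 + 23881} = \sqrt{30096} = 12 \sqrt{209} \approx 173.48$)
$O - n = \frac{97031}{169806} - 12 \sqrt{209}$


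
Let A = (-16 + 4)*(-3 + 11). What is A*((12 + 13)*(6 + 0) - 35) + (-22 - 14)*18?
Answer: -11688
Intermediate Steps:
A = -96 (A = -12*8 = -96)
A*((12 + 13)*(6 + 0) - 35) + (-22 - 14)*18 = -96*((12 + 13)*(6 + 0) - 35) + (-22 - 14)*18 = -96*(25*6 - 35) - 36*18 = -96*(150 - 35) - 648 = -96*115 - 648 = -11040 - 648 = -11688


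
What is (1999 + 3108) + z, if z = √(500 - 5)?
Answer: 5107 + 3*√55 ≈ 5129.3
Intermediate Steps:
z = 3*√55 (z = √495 = 3*√55 ≈ 22.249)
(1999 + 3108) + z = (1999 + 3108) + 3*√55 = 5107 + 3*√55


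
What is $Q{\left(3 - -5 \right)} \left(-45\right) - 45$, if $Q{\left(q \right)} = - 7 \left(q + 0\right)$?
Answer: $2475$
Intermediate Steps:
$Q{\left(q \right)} = - 7 q$
$Q{\left(3 - -5 \right)} \left(-45\right) - 45 = - 7 \left(3 - -5\right) \left(-45\right) - 45 = - 7 \left(3 + 5\right) \left(-45\right) - 45 = \left(-7\right) 8 \left(-45\right) - 45 = \left(-56\right) \left(-45\right) - 45 = 2520 - 45 = 2475$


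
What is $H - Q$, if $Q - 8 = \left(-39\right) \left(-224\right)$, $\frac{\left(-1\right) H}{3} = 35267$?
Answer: $-114545$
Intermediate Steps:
$H = -105801$ ($H = \left(-3\right) 35267 = -105801$)
$Q = 8744$ ($Q = 8 - -8736 = 8 + 8736 = 8744$)
$H - Q = -105801 - 8744 = -114545$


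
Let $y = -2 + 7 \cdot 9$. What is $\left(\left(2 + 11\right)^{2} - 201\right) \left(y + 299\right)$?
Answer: $-11520$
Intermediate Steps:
$y = 61$ ($y = -2 + 63 = 61$)
$\left(\left(2 + 11\right)^{2} - 201\right) \left(y + 299\right) = \left(\left(2 + 11\right)^{2} - 201\right) \left(61 + 299\right) = \left(13^{2} - 201\right) 360 = \left(169 - 201\right) 360 = \left(-32\right) 360 = -11520$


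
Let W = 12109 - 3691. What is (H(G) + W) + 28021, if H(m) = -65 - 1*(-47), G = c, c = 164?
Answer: 36421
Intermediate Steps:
W = 8418
G = 164
H(m) = -18 (H(m) = -65 + 47 = -18)
(H(G) + W) + 28021 = (-18 + 8418) + 28021 = 8400 + 28021 = 36421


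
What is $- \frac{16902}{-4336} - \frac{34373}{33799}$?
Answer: $\frac{211114685}{73276232} \approx 2.8811$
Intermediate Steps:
$- \frac{16902}{-4336} - \frac{34373}{33799} = \left(-16902\right) \left(- \frac{1}{4336}\right) - \frac{34373}{33799} = \frac{8451}{2168} - \frac{34373}{33799} = \frac{211114685}{73276232}$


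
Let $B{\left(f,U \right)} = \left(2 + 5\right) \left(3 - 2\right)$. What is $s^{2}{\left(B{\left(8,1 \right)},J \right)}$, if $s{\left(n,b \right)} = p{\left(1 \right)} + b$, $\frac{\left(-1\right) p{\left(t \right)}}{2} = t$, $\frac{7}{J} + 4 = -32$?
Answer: $\frac{6241}{1296} \approx 4.8156$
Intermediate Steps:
$J = - \frac{7}{36}$ ($J = \frac{7}{-4 - 32} = \frac{7}{-36} = 7 \left(- \frac{1}{36}\right) = - \frac{7}{36} \approx -0.19444$)
$p{\left(t \right)} = - 2 t$
$B{\left(f,U \right)} = 7$ ($B{\left(f,U \right)} = 7 \cdot 1 = 7$)
$s{\left(n,b \right)} = -2 + b$ ($s{\left(n,b \right)} = \left(-2\right) 1 + b = -2 + b$)
$s^{2}{\left(B{\left(8,1 \right)},J \right)} = \left(-2 - \frac{7}{36}\right)^{2} = \left(- \frac{79}{36}\right)^{2} = \frac{6241}{1296}$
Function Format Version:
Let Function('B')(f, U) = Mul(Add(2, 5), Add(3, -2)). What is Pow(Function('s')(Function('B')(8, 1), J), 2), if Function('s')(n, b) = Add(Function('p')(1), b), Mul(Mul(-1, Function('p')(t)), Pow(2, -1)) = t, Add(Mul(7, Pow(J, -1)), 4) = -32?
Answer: Rational(6241, 1296) ≈ 4.8156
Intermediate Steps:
J = Rational(-7, 36) (J = Mul(7, Pow(Add(-4, -32), -1)) = Mul(7, Pow(-36, -1)) = Mul(7, Rational(-1, 36)) = Rational(-7, 36) ≈ -0.19444)
Function('p')(t) = Mul(-2, t)
Function('B')(f, U) = 7 (Function('B')(f, U) = Mul(7, 1) = 7)
Function('s')(n, b) = Add(-2, b) (Function('s')(n, b) = Add(Mul(-2, 1), b) = Add(-2, b))
Pow(Function('s')(Function('B')(8, 1), J), 2) = Pow(Add(-2, Rational(-7, 36)), 2) = Pow(Rational(-79, 36), 2) = Rational(6241, 1296)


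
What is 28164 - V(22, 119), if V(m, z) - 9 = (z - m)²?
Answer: 18746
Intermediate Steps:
V(m, z) = 9 + (z - m)²
28164 - V(22, 119) = 28164 - (9 + (22 - 1*119)²) = 28164 - (9 + (22 - 119)²) = 28164 - (9 + (-97)²) = 28164 - (9 + 9409) = 28164 - 1*9418 = 28164 - 9418 = 18746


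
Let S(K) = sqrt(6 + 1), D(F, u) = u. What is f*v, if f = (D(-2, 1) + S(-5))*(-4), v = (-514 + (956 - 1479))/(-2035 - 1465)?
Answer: -1037/875 - 1037*sqrt(7)/875 ≈ -4.3207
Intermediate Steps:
S(K) = sqrt(7)
v = 1037/3500 (v = (-514 - 523)/(-3500) = -1037*(-1/3500) = 1037/3500 ≈ 0.29629)
f = -4 - 4*sqrt(7) (f = (1 + sqrt(7))*(-4) = -4 - 4*sqrt(7) ≈ -14.583)
f*v = (-4 - 4*sqrt(7))*(1037/3500) = -1037/875 - 1037*sqrt(7)/875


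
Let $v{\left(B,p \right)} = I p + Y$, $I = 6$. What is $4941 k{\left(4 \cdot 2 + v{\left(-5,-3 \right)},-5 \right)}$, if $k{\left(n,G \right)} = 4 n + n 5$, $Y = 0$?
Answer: $-444690$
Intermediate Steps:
$v{\left(B,p \right)} = 6 p$ ($v{\left(B,p \right)} = 6 p + 0 = 6 p$)
$k{\left(n,G \right)} = 9 n$ ($k{\left(n,G \right)} = 4 n + 5 n = 9 n$)
$4941 k{\left(4 \cdot 2 + v{\left(-5,-3 \right)},-5 \right)} = 4941 \cdot 9 \left(4 \cdot 2 + 6 \left(-3\right)\right) = 4941 \cdot 9 \left(8 - 18\right) = 4941 \cdot 9 \left(-10\right) = 4941 \left(-90\right) = -444690$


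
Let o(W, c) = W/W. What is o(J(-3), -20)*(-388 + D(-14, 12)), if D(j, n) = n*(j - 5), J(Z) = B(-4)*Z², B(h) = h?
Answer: -616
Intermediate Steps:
J(Z) = -4*Z²
D(j, n) = n*(-5 + j)
o(W, c) = 1
o(J(-3), -20)*(-388 + D(-14, 12)) = 1*(-388 + 12*(-5 - 14)) = 1*(-388 + 12*(-19)) = 1*(-388 - 228) = 1*(-616) = -616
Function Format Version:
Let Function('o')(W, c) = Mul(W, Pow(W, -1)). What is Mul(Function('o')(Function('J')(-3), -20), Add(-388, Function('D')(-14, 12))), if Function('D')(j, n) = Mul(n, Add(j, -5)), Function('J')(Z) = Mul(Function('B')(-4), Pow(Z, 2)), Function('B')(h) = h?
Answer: -616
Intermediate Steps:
Function('J')(Z) = Mul(-4, Pow(Z, 2))
Function('D')(j, n) = Mul(n, Add(-5, j))
Function('o')(W, c) = 1
Mul(Function('o')(Function('J')(-3), -20), Add(-388, Function('D')(-14, 12))) = Mul(1, Add(-388, Mul(12, Add(-5, -14)))) = Mul(1, Add(-388, Mul(12, -19))) = Mul(1, Add(-388, -228)) = Mul(1, -616) = -616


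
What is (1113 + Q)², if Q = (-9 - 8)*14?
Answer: 765625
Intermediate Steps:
Q = -238 (Q = -17*14 = -238)
(1113 + Q)² = (1113 - 238)² = 875² = 765625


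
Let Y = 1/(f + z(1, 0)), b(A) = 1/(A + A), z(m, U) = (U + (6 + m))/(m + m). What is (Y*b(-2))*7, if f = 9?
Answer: -7/50 ≈ -0.14000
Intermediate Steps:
z(m, U) = (6 + U + m)/(2*m) (z(m, U) = (6 + U + m)/((2*m)) = (6 + U + m)*(1/(2*m)) = (6 + U + m)/(2*m))
b(A) = 1/(2*A)
Y = 2/25 (Y = 1/(9 + (1/2)*(6 + 0 + 1)/1) = 1/(9 + (1/2)*1*7) = 1/(9 + 7/2) = 1/(25/2) = 2/25 ≈ 0.080000)
(Y*b(-2))*7 = (2*((1/2)/(-2))/25)*7 = (2*((1/2)*(-1/2))/25)*7 = ((2/25)*(-1/4))*7 = -1/50*7 = -7/50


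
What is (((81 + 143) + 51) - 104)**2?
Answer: 29241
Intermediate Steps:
(((81 + 143) + 51) - 104)**2 = ((224 + 51) - 104)**2 = (275 - 104)**2 = 171**2 = 29241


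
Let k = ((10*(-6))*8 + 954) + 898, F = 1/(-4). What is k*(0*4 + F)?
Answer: -343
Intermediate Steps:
F = -¼ ≈ -0.25000
k = 1372 (k = (-60*8 + 954) + 898 = (-480 + 954) + 898 = 474 + 898 = 1372)
k*(0*4 + F) = 1372*(0*4 - ¼) = 1372*(0 - ¼) = 1372*(-¼) = -343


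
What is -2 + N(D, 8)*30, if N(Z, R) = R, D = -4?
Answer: 238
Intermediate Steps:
-2 + N(D, 8)*30 = -2 + 8*30 = -2 + 240 = 238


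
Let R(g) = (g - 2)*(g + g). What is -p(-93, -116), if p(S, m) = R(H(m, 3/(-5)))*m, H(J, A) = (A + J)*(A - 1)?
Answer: 4992569472/625 ≈ 7.9881e+6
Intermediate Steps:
H(J, A) = (-1 + A)*(A + J) (H(J, A) = (A + J)*(-1 + A) = (-1 + A)*(A + J))
R(g) = 2*g*(-2 + g) (R(g) = (-2 + g)*(2*g) = 2*g*(-2 + g))
p(S, m) = 2*m*(-26/25 - 8*m/5)*(24/25 - 8*m/5) (p(S, m) = (2*((3/(-5))² - 3/(-5) - m + (3/(-5))*m)*(-2 + ((3/(-5))² - 3/(-5) - m + (3/(-5))*m)))*m = (2*((3*(-⅕))² - 3*(-1)/5 - m + (3*(-⅕))*m)*(-2 + ((3*(-⅕))² - 3*(-1)/5 - m + (3*(-⅕))*m)))*m = (2*((-⅗)² - 1*(-⅗) - m - 3*m/5)*(-2 + ((-⅗)² - 1*(-⅗) - m - 3*m/5)))*m = (2*(9/25 + ⅗ - m - 3*m/5)*(-2 + (9/25 + ⅗ - m - 3*m/5)))*m = (2*(24/25 - 8*m/5)*(-2 + (24/25 - 8*m/5)))*m = (2*(24/25 - 8*m/5)*(-26/25 - 8*m/5))*m = (2*(-26/25 - 8*m/5)*(24/25 - 8*m/5))*m = 2*m*(-26/25 - 8*m/5)*(24/25 - 8*m/5))
-p(-93, -116) = -32*(-116)*(-3 + 5*(-116))*(13 + 20*(-116))/625 = -32*(-116)*(-3 - 580)*(13 - 2320)/625 = -32*(-116)*(-583)*(-2307)/625 = -1*(-4992569472/625) = 4992569472/625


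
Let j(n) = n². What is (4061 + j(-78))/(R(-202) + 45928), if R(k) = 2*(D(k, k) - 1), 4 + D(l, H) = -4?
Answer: 2029/9182 ≈ 0.22098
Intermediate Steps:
D(l, H) = -8 (D(l, H) = -4 - 4 = -8)
R(k) = -18 (R(k) = 2*(-8 - 1) = 2*(-9) = -18)
(4061 + j(-78))/(R(-202) + 45928) = (4061 + (-78)²)/(-18 + 45928) = (4061 + 6084)/45910 = 10145*(1/45910) = 2029/9182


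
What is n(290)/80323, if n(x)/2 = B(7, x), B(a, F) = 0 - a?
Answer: -14/80323 ≈ -0.00017430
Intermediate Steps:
B(a, F) = -a
n(x) = -14 (n(x) = 2*(-1*7) = 2*(-7) = -14)
n(290)/80323 = -14/80323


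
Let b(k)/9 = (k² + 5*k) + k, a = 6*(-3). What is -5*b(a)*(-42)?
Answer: 408240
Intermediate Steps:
a = -18
b(k) = 9*k² + 54*k (b(k) = 9*((k² + 5*k) + k) = 9*(k² + 6*k) = 9*k² + 54*k)
-5*b(a)*(-42) = -45*(-18)*(6 - 18)*(-42) = -45*(-18)*(-12)*(-42) = -5*1944*(-42) = -9720*(-42) = 408240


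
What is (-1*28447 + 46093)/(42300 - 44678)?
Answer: -8823/1189 ≈ -7.4205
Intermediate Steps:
(-1*28447 + 46093)/(42300 - 44678) = (-28447 + 46093)/(-2378) = 17646*(-1/2378) = -8823/1189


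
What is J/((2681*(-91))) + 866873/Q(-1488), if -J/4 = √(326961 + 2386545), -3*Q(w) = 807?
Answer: -866873/269 + 4*√2713506/243971 ≈ -3222.6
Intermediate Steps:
Q(w) = -269 (Q(w) = -⅓*807 = -269)
J = -4*√2713506 (J = -4*√(326961 + 2386545) = -4*√2713506 ≈ -6589.1)
J/((2681*(-91))) + 866873/Q(-1488) = (-4*√2713506)/((2681*(-91))) + 866873/(-269) = -4*√2713506/(-243971) + 866873*(-1/269) = -4*√2713506*(-1/243971) - 866873/269 = 4*√2713506/243971 - 866873/269 = -866873/269 + 4*√2713506/243971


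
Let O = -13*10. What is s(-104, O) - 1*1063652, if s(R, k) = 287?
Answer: -1063365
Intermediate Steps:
O = -130
s(-104, O) - 1*1063652 = 287 - 1*1063652 = 287 - 1063652 = -1063365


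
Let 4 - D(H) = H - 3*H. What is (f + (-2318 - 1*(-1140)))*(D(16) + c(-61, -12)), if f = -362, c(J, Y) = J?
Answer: 38500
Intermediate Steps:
D(H) = 4 + 2*H (D(H) = 4 - (H - 3*H) = 4 - (-2)*H = 4 + 2*H)
(f + (-2318 - 1*(-1140)))*(D(16) + c(-61, -12)) = (-362 + (-2318 - 1*(-1140)))*((4 + 2*16) - 61) = (-362 + (-2318 + 1140))*((4 + 32) - 61) = (-362 - 1178)*(36 - 61) = -1540*(-25) = 38500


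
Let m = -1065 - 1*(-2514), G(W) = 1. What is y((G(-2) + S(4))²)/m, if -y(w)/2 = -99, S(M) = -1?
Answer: 22/161 ≈ 0.13665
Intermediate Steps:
y(w) = 198 (y(w) = -2*(-99) = 198)
m = 1449 (m = -1065 + 2514 = 1449)
y((G(-2) + S(4))²)/m = 198/1449 = 198*(1/1449) = 22/161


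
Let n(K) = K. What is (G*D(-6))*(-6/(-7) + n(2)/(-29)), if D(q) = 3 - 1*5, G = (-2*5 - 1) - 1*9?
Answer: 6400/203 ≈ 31.527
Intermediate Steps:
G = -20 (G = (-10 - 1) - 9 = -11 - 9 = -20)
D(q) = -2 (D(q) = 3 - 5 = -2)
(G*D(-6))*(-6/(-7) + n(2)/(-29)) = (-20*(-2))*(-6/(-7) + 2/(-29)) = 40*(-6*(-1/7) + 2*(-1/29)) = 40*(6/7 - 2/29) = 40*(160/203) = 6400/203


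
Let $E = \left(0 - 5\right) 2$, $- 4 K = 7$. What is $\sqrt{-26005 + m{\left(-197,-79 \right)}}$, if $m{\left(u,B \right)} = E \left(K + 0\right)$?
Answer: $\frac{15 i \sqrt{462}}{2} \approx 161.21 i$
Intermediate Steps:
$K = - \frac{7}{4}$ ($K = \left(- \frac{1}{4}\right) 7 = - \frac{7}{4} \approx -1.75$)
$E = -10$ ($E = \left(-5\right) 2 = -10$)
$m{\left(u,B \right)} = \frac{35}{2}$ ($m{\left(u,B \right)} = - 10 \left(- \frac{7}{4} + 0\right) = \left(-10\right) \left(- \frac{7}{4}\right) = \frac{35}{2}$)
$\sqrt{-26005 + m{\left(-197,-79 \right)}} = \sqrt{-26005 + \frac{35}{2}} = \sqrt{- \frac{51975}{2}} = \frac{15 i \sqrt{462}}{2}$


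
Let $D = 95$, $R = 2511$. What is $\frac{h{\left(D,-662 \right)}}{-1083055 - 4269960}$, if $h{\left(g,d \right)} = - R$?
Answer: $\frac{2511}{5353015} \approx 0.00046908$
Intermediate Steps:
$h{\left(g,d \right)} = -2511$ ($h{\left(g,d \right)} = \left(-1\right) 2511 = -2511$)
$\frac{h{\left(D,-662 \right)}}{-1083055 - 4269960} = - \frac{2511}{-1083055 - 4269960} = - \frac{2511}{-5353015} = \left(-2511\right) \left(- \frac{1}{5353015}\right) = \frac{2511}{5353015}$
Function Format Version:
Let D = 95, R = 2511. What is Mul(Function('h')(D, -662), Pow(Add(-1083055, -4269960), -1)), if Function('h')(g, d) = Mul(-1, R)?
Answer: Rational(2511, 5353015) ≈ 0.00046908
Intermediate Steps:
Function('h')(g, d) = -2511 (Function('h')(g, d) = Mul(-1, 2511) = -2511)
Mul(Function('h')(D, -662), Pow(Add(-1083055, -4269960), -1)) = Mul(-2511, Pow(Add(-1083055, -4269960), -1)) = Mul(-2511, Pow(-5353015, -1)) = Mul(-2511, Rational(-1, 5353015)) = Rational(2511, 5353015)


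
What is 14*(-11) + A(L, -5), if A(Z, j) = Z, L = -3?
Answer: -157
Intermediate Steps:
14*(-11) + A(L, -5) = 14*(-11) - 3 = -154 - 3 = -157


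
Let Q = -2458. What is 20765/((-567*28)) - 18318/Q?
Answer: 119888099/19511604 ≈ 6.1445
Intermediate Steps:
20765/((-567*28)) - 18318/Q = 20765/((-567*28)) - 18318/(-2458) = 20765/(-15876) - 18318*(-1/2458) = 20765*(-1/15876) + 9159/1229 = -20765/15876 + 9159/1229 = 119888099/19511604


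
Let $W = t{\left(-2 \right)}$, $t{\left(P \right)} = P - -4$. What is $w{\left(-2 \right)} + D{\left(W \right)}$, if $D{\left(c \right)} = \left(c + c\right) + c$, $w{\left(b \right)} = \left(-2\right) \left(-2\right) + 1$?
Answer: $11$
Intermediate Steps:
$t{\left(P \right)} = 4 + P$ ($t{\left(P \right)} = P + 4 = 4 + P$)
$w{\left(b \right)} = 5$ ($w{\left(b \right)} = 4 + 1 = 5$)
$W = 2$ ($W = 4 - 2 = 2$)
$D{\left(c \right)} = 3 c$ ($D{\left(c \right)} = 2 c + c = 3 c$)
$w{\left(-2 \right)} + D{\left(W \right)} = 5 + 3 \cdot 2 = 5 + 6 = 11$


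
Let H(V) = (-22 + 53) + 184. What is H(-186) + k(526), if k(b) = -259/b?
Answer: 112831/526 ≈ 214.51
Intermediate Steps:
H(V) = 215 (H(V) = 31 + 184 = 215)
H(-186) + k(526) = 215 - 259/526 = 112831/526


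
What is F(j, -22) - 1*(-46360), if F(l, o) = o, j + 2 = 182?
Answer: 46338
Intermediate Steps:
j = 180 (j = -2 + 182 = 180)
F(j, -22) - 1*(-46360) = -22 - 1*(-46360) = -22 + 46360 = 46338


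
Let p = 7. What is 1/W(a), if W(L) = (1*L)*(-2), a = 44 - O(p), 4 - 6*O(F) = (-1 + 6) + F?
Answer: -3/272 ≈ -0.011029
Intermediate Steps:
O(F) = -⅙ - F/6 (O(F) = ⅔ - ((-1 + 6) + F)/6 = ⅔ - (5 + F)/6 = ⅔ + (-⅚ - F/6) = -⅙ - F/6)
a = 136/3 (a = 44 - (-⅙ - ⅙*7) = 44 - (-⅙ - 7/6) = 44 - 1*(-4/3) = 44 + 4/3 = 136/3 ≈ 45.333)
W(L) = -2*L (W(L) = L*(-2) = -2*L)
1/W(a) = 1/(-2*136/3) = 1/(-272/3) = -3/272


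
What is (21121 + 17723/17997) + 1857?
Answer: 413552789/17997 ≈ 22979.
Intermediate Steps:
(21121 + 17723/17997) + 1857 = 380132360/17997 + 1857 = 413552789/17997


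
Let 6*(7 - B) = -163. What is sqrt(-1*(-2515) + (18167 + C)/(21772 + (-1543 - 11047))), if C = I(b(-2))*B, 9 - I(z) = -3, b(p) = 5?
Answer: 3*sqrt(23578668986)/9182 ≈ 50.170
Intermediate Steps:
I(z) = 12 (I(z) = 9 - 1*(-3) = 9 + 3 = 12)
B = 205/6 (B = 7 - 1/6*(-163) = 7 + 163/6 = 205/6 ≈ 34.167)
C = 410 (C = 12*(205/6) = 410)
sqrt(-1*(-2515) + (18167 + C)/(21772 + (-1543 - 11047))) = sqrt(-1*(-2515) + (18167 + 410)/(21772 + (-1543 - 11047))) = sqrt(2515 + 18577/(21772 - 12590)) = sqrt(2515 + 18577/9182) = sqrt(23111307/9182) = 3*sqrt(23578668986)/9182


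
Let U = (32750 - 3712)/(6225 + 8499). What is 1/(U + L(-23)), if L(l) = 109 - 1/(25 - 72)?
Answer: 346014/38405281 ≈ 0.0090095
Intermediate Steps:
U = 14519/7362 (U = 29038/14724 = 29038*(1/14724) = 14519/7362 ≈ 1.9722)
L(l) = 5124/47 (L(l) = 109 - 1/(-47) = 109 - 1*(-1/47) = 109 + 1/47 = 5124/47)
1/(U + L(-23)) = 1/(14519/7362 + 5124/47) = 1/(38405281/346014) = 346014/38405281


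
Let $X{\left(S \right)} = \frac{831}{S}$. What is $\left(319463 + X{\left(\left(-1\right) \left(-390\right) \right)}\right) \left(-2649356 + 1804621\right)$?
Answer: $- \frac{7016447808249}{26} \approx -2.6986 \cdot 10^{11}$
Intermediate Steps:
$\left(319463 + X{\left(\left(-1\right) \left(-390\right) \right)}\right) \left(-2649356 + 1804621\right) = \left(319463 + \frac{831}{\left(-1\right) \left(-390\right)}\right) \left(-2649356 + 1804621\right) = \left(319463 + \frac{831}{390}\right) \left(-844735\right) = \left(319463 + 831 \cdot \frac{1}{390}\right) \left(-844735\right) = \left(319463 + \frac{277}{130}\right) \left(-844735\right) = \frac{41530467}{130} \left(-844735\right) = - \frac{7016447808249}{26}$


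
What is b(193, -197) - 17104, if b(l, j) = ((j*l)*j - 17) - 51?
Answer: 7472965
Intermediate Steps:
b(l, j) = -68 + l*j² (b(l, j) = (l*j² - 17) - 51 = (-17 + l*j²) - 51 = -68 + l*j²)
b(193, -197) - 17104 = (-68 + 193*(-197)²) - 17104 = (-68 + 193*38809) - 17104 = (-68 + 7490137) - 17104 = 7490069 - 17104 = 7472965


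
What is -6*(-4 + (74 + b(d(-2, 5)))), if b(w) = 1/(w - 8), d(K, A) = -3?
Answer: -4614/11 ≈ -419.45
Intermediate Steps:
b(w) = 1/(-8 + w)
-6*(-4 + (74 + b(d(-2, 5)))) = -6*(-4 + (74 + 1/(-8 - 3))) = -6*(-4 + (74 + 1/(-11))) = -6*(-4 + (74 - 1/11)) = -6*(-4 + 813/11) = -6*769/11 = -4614/11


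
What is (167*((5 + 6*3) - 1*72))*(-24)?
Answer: 196392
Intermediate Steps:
(167*((5 + 6*3) - 1*72))*(-24) = (167*((5 + 18) - 72))*(-24) = (167*(23 - 72))*(-24) = (167*(-49))*(-24) = -8183*(-24) = 196392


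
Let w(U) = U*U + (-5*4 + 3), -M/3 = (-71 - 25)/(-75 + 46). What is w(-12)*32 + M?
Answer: 117568/29 ≈ 4054.1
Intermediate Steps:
M = -288/29 (M = -3*(-71 - 25)/(-75 + 46) = -(-288)/(-29) = -(-288)*(-1)/29 = -3*96/29 = -288/29 ≈ -9.9310)
w(U) = -17 + U**2 (w(U) = U**2 + (-20 + 3) = U**2 - 17 = -17 + U**2)
w(-12)*32 + M = (-17 + (-12)**2)*32 - 288/29 = (-17 + 144)*32 - 288/29 = 127*32 - 288/29 = 4064 - 288/29 = 117568/29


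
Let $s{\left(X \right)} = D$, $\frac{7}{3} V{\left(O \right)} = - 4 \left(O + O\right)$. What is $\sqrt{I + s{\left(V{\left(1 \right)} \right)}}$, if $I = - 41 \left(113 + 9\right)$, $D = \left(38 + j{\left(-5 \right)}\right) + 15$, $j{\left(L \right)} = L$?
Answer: $i \sqrt{4954} \approx 70.385 i$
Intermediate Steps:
$D = 48$ ($D = \left(38 - 5\right) + 15 = 33 + 15 = 48$)
$I = -5002$ ($I = \left(-41\right) 122 = -5002$)
$V{\left(O \right)} = - \frac{24 O}{7}$ ($V{\left(O \right)} = \frac{3 \left(- 4 \left(O + O\right)\right)}{7} = \frac{3 \left(- 4 \cdot 2 O\right)}{7} = \frac{3 \left(- 8 O\right)}{7} = - \frac{24 O}{7}$)
$s{\left(X \right)} = 48$
$\sqrt{I + s{\left(V{\left(1 \right)} \right)}} = \sqrt{-5002 + 48} = \sqrt{-4954} = i \sqrt{4954}$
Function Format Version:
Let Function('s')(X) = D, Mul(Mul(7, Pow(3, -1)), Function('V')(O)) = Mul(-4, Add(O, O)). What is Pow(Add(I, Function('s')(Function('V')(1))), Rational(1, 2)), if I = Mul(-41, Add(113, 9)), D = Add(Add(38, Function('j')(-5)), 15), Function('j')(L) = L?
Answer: Mul(I, Pow(4954, Rational(1, 2))) ≈ Mul(70.385, I)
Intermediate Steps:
D = 48 (D = Add(Add(38, -5), 15) = Add(33, 15) = 48)
I = -5002 (I = Mul(-41, 122) = -5002)
Function('V')(O) = Mul(Rational(-24, 7), O) (Function('V')(O) = Mul(Rational(3, 7), Mul(-4, Add(O, O))) = Mul(Rational(3, 7), Mul(-4, Mul(2, O))) = Mul(Rational(3, 7), Mul(-8, O)) = Mul(Rational(-24, 7), O))
Function('s')(X) = 48
Pow(Add(I, Function('s')(Function('V')(1))), Rational(1, 2)) = Pow(Add(-5002, 48), Rational(1, 2)) = Pow(-4954, Rational(1, 2)) = Mul(I, Pow(4954, Rational(1, 2)))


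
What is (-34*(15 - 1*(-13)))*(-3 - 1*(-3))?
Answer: 0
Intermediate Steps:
(-34*(15 - 1*(-13)))*(-3 - 1*(-3)) = (-34*(15 + 13))*(-3 + 3) = -34*28*0 = -952*0 = 0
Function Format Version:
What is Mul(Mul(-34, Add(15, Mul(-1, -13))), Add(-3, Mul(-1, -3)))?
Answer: 0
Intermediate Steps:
Mul(Mul(-34, Add(15, Mul(-1, -13))), Add(-3, Mul(-1, -3))) = Mul(Mul(-34, Add(15, 13)), Add(-3, 3)) = Mul(Mul(-34, 28), 0) = Mul(-952, 0) = 0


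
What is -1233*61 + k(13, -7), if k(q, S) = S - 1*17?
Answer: -75237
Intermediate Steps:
k(q, S) = -17 + S (k(q, S) = S - 17 = -17 + S)
-1233*61 + k(13, -7) = -1233*61 + (-17 - 7) = -75213 - 24 = -75237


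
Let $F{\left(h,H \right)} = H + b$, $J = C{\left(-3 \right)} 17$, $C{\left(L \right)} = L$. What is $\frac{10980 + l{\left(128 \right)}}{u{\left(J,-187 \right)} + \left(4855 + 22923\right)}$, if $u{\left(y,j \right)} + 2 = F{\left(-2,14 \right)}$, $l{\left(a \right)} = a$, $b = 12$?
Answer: $\frac{5554}{13901} \approx 0.39954$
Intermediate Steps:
$J = -51$ ($J = \left(-3\right) 17 = -51$)
$F{\left(h,H \right)} = 12 + H$ ($F{\left(h,H \right)} = H + 12 = 12 + H$)
$u{\left(y,j \right)} = 24$ ($u{\left(y,j \right)} = -2 + \left(12 + 14\right) = -2 + 26 = 24$)
$\frac{10980 + l{\left(128 \right)}}{u{\left(J,-187 \right)} + \left(4855 + 22923\right)} = \frac{10980 + 128}{24 + \left(4855 + 22923\right)} = \frac{11108}{24 + 27778} = \frac{11108}{27802} = 11108 \cdot \frac{1}{27802} = \frac{5554}{13901}$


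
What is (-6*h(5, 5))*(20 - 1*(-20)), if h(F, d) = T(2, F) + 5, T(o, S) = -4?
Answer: -240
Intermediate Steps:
h(F, d) = 1 (h(F, d) = -4 + 5 = 1)
(-6*h(5, 5))*(20 - 1*(-20)) = (-6*1)*(20 - 1*(-20)) = -6*(20 + 20) = -6*40 = -240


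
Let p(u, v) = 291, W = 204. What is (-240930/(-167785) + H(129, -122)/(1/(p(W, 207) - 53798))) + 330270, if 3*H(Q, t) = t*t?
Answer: -26691485238988/100671 ≈ -2.6514e+8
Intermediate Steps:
H(Q, t) = t²/3 (H(Q, t) = (t*t)/3 = t²/3)
(-240930/(-167785) + H(129, -122)/(1/(p(W, 207) - 53798))) + 330270 = (-240930/(-167785) + ((⅓)*(-122)²)/(1/(291 - 53798))) + 330270 = (-240930*(-1/167785) + ((⅓)*14884)/(1/(-53507))) + 330270 = (48186/33557 + 14884/(3*(-1/53507))) + 330270 = (48186/33557 + (14884/3)*(-53507)) + 330270 = (48186/33557 - 796398188/3) + 330270 = -26724733850158/100671 + 330270 = -26691485238988/100671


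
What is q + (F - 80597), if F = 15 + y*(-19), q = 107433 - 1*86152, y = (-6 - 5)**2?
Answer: -61600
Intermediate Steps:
y = 121 (y = (-11)**2 = 121)
q = 21281 (q = 107433 - 86152 = 21281)
F = -2284 (F = 15 + 121*(-19) = 15 - 2299 = -2284)
q + (F - 80597) = 21281 + (-2284 - 80597) = 21281 - 82881 = -61600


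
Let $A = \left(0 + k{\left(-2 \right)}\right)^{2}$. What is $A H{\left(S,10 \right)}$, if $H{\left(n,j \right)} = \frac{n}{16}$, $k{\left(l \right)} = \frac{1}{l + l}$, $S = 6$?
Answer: $\frac{3}{128} \approx 0.023438$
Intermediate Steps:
$k{\left(l \right)} = \frac{1}{2 l}$
$A = \frac{1}{16}$ ($A = \left(0 + \frac{1}{2 \left(-2\right)}\right)^{2} = \left(0 + \frac{1}{2} \left(- \frac{1}{2}\right)\right)^{2} = \left(0 - \frac{1}{4}\right)^{2} = \left(- \frac{1}{4}\right)^{2} = \frac{1}{16} \approx 0.0625$)
$H{\left(n,j \right)} = \frac{n}{16}$
$A H{\left(S,10 \right)} = \frac{\frac{1}{16} \cdot 6}{16} = \frac{1}{16} \cdot \frac{3}{8} = \frac{3}{128}$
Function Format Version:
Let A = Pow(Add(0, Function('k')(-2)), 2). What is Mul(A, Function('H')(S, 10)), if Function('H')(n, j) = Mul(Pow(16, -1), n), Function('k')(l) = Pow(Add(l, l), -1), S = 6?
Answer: Rational(3, 128) ≈ 0.023438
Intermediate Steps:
Function('k')(l) = Mul(Rational(1, 2), Pow(l, -1)) (Function('k')(l) = Pow(Mul(2, l), -1) = Mul(Rational(1, 2), Pow(l, -1)))
A = Rational(1, 16) (A = Pow(Add(0, Mul(Rational(1, 2), Pow(-2, -1))), 2) = Pow(Add(0, Mul(Rational(1, 2), Rational(-1, 2))), 2) = Pow(Add(0, Rational(-1, 4)), 2) = Pow(Rational(-1, 4), 2) = Rational(1, 16) ≈ 0.062500)
Function('H')(n, j) = Mul(Rational(1, 16), n)
Mul(A, Function('H')(S, 10)) = Mul(Rational(1, 16), Mul(Rational(1, 16), 6)) = Mul(Rational(1, 16), Rational(3, 8)) = Rational(3, 128)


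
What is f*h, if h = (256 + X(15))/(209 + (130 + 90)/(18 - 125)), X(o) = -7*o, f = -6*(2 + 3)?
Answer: -161570/7381 ≈ -21.890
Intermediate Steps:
f = -30 (f = -6*5 = -30)
h = 16157/22143 (h = (256 - 7*15)/(209 + (130 + 90)/(18 - 125)) = (256 - 105)/(209 + 220/(-107)) = 151/(209 + 220*(-1/107)) = 151/(209 - 220/107) = 151/(22143/107) = 151*(107/22143) = 16157/22143 ≈ 0.72967)
f*h = -30*16157/22143 = -161570/7381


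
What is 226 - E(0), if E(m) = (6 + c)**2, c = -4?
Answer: 222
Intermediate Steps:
E(m) = 4 (E(m) = (6 - 4)**2 = 2**2 = 4)
226 - E(0) = 226 - 1*4 = 226 - 4 = 222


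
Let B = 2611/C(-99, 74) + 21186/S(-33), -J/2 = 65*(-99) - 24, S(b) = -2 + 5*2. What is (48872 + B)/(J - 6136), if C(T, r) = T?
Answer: 20391575/2685672 ≈ 7.5927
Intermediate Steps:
S(b) = 8 (S(b) = -2 + 10 = 8)
J = 12918 (J = -2*(65*(-99) - 24) = -2*(-6435 - 24) = -2*(-6459) = 12918)
B = 1038263/396 (B = 2611/(-99) + 21186/8 = 2611*(-1/99) + 21186*(⅛) = -2611/99 + 10593/4 = 1038263/396 ≈ 2621.9)
(48872 + B)/(J - 6136) = (48872 + 1038263/396)/(12918 - 6136) = (20391575/396)/6782 = (20391575/396)*(1/6782) = 20391575/2685672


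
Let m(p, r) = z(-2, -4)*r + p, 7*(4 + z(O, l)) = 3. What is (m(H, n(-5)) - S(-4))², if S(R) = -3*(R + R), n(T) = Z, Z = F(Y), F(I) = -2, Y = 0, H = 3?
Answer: 9409/49 ≈ 192.02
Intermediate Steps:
Z = -2
n(T) = -2
z(O, l) = -25/7 (z(O, l) = -4 + (⅐)*3 = -4 + 3/7 = -25/7)
m(p, r) = p - 25*r/7 (m(p, r) = -25*r/7 + p = p - 25*r/7)
S(R) = -6*R
(m(H, n(-5)) - S(-4))² = ((3 - 25/7*(-2)) - (-6)*(-4))² = ((3 + 50/7) - 1*24)² = (71/7 - 24)² = (-97/7)² = 9409/49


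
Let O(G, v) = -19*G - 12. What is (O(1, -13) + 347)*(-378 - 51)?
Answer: -135564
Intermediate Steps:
O(G, v) = -12 - 19*G
(O(1, -13) + 347)*(-378 - 51) = ((-12 - 19*1) + 347)*(-378 - 51) = ((-12 - 19) + 347)*(-429) = (-31 + 347)*(-429) = 316*(-429) = -135564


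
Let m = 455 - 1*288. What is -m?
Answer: -167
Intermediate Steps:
m = 167 (m = 455 - 288 = 167)
-m = -1*167 = -167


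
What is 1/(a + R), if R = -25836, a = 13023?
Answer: -1/12813 ≈ -7.8046e-5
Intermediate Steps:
1/(a + R) = 1/(13023 - 25836) = 1/(-12813) = -1/12813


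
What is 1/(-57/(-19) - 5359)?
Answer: -1/5356 ≈ -0.00018671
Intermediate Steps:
1/(-57/(-19) - 5359) = 1/(-1/19*(-57) - 5359) = 1/(3 - 5359) = 1/(-5356) = -1/5356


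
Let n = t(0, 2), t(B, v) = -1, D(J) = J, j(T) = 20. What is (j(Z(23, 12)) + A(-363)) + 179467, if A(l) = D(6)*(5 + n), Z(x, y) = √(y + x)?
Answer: 179511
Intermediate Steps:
Z(x, y) = √(x + y)
n = -1
A(l) = 24 (A(l) = 6*(5 - 1) = 6*4 = 24)
(j(Z(23, 12)) + A(-363)) + 179467 = (20 + 24) + 179467 = 44 + 179467 = 179511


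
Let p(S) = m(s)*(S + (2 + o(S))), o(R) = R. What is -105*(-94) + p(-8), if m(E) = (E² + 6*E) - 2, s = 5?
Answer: 9128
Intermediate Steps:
m(E) = -2 + E² + 6*E
p(S) = 106 + 106*S (p(S) = (-2 + 5² + 6*5)*(S + (2 + S)) = (-2 + 25 + 30)*(2 + 2*S) = 53*(2 + 2*S) = 106 + 106*S)
-105*(-94) + p(-8) = -105*(-94) + (106 + 106*(-8)) = 9870 + (106 - 848) = 9870 - 742 = 9128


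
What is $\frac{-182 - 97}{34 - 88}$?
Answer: $\frac{31}{6} \approx 5.1667$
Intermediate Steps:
$\frac{-182 - 97}{34 - 88} = - \frac{279}{-54} = \left(-279\right) \left(- \frac{1}{54}\right) = \frac{31}{6}$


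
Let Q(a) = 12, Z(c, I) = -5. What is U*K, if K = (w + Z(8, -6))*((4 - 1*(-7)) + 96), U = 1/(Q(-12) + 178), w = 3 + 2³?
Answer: 321/95 ≈ 3.3789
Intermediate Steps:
w = 11 (w = 3 + 8 = 11)
U = 1/190 (U = 1/(12 + 178) = 1/190 ≈ 0.0052632)
K = 642 (K = (11 - 5)*((4 - 1*(-7)) + 96) = 6*((4 + 7) + 96) = 6*(11 + 96) = 6*107 = 642)
U*K = (1/190)*642 = 321/95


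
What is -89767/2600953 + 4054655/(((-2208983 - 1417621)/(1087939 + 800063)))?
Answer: -1106155959792080761/524034808534 ≈ -2.1108e+6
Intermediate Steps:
-89767/2600953 + 4054655/(((-2208983 - 1417621)/(1087939 + 800063))) = -89767*1/2600953 + 4054655/((-3626604/1888002)) = -89767/2600953 + 4054655/((-3626604*1/1888002)) = -89767/2600953 + 4054655/(-201478/104889) = -89767/2600953 + 4054655*(-104889/201478) = -89767/2600953 - 425288708295/201478 = -1106155959792080761/524034808534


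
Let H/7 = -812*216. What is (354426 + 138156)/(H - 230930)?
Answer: -246291/729337 ≈ -0.33769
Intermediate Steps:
H = -1227744 (H = 7*(-812*216) = 7*(-175392) = -1227744)
(354426 + 138156)/(H - 230930) = (354426 + 138156)/(-1227744 - 230930) = 492582/(-1458674) = 492582*(-1/1458674) = -246291/729337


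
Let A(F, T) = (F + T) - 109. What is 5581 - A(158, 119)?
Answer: 5413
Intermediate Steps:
A(F, T) = -109 + F + T
5581 - A(158, 119) = 5581 - (-109 + 158 + 119) = 5581 - 1*168 = 5581 - 168 = 5413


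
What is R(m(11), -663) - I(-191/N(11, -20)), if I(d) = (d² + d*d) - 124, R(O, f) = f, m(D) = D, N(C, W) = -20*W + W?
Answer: -38952281/72200 ≈ -539.50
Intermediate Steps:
N(C, W) = -19*W
I(d) = -124 + 2*d² (I(d) = (d² + d²) - 124 = 2*d² - 124 = -124 + 2*d²)
R(m(11), -663) - I(-191/N(11, -20)) = -663 - (-124 + 2*(-191/((-19*(-20))))²) = -663 - (-124 + 2*(-191/380)²) = -663 - (-124 + 2*(36481/144400)) = -663 - (-124 + 36481/72200) = -663 - 1*(-8916319/72200) = -663 + 8916319/72200 = -38952281/72200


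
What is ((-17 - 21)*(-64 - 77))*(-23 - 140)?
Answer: -873354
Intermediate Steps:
((-17 - 21)*(-64 - 77))*(-23 - 140) = -38*(-141)*(-163) = 5358*(-163) = -873354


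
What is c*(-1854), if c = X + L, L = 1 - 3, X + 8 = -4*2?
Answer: 33372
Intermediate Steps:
X = -16 (X = -8 - 4*2 = -8 - 8 = -16)
L = -2
c = -18 (c = -16 - 2 = -18)
c*(-1854) = -18*(-1854) = 33372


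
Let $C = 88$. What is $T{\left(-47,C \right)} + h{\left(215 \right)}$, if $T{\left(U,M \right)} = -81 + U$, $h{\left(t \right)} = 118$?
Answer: $-10$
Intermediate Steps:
$T{\left(-47,C \right)} + h{\left(215 \right)} = \left(-81 - 47\right) + 118 = -128 + 118 = -10$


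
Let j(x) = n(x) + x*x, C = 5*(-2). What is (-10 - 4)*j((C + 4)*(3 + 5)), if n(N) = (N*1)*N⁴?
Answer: 3567223296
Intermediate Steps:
C = -10
n(N) = N⁵ (n(N) = N*N⁴ = N⁵)
j(x) = x² + x⁵ (j(x) = x⁵ + x*x = x⁵ + x² = x² + x⁵)
(-10 - 4)*j((C + 4)*(3 + 5)) = (-10 - 4)*(((-10 + 4)*(3 + 5))² + ((-10 + 4)*(3 + 5))⁵) = -14*((-6*8)² + (-6*8)⁵) = -14*((-48)² + (-48)⁵) = -14*(2304 - 254803968) = -14*(-254801664) = 3567223296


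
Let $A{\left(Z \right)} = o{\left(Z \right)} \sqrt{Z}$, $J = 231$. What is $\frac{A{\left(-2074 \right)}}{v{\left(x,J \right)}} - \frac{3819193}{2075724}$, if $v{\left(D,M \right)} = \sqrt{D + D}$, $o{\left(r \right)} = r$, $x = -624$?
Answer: $- \frac{545599}{296532} - \frac{1037 \sqrt{40443}}{78} \approx -2675.5$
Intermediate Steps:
$v{\left(D,M \right)} = \sqrt{2} \sqrt{D}$ ($v{\left(D,M \right)} = \sqrt{2 D} = \sqrt{2} \sqrt{D}$)
$A{\left(Z \right)} = Z^{\frac{3}{2}}$ ($A{\left(Z \right)} = Z \sqrt{Z} = Z^{\frac{3}{2}}$)
$\frac{A{\left(-2074 \right)}}{v{\left(x,J \right)}} - \frac{3819193}{2075724} = \frac{\left(-2074\right)^{\frac{3}{2}}}{\sqrt{2} \sqrt{-624}} - \frac{3819193}{2075724} = \frac{\left(-2074\right) i \sqrt{2074}}{\sqrt{2} \cdot 4 i \sqrt{39}} - \frac{545599}{296532} = \frac{\left(-2074\right) i \sqrt{2074}}{4 i \sqrt{78}} - \frac{545599}{296532} = - 2074 i \sqrt{2074} \left(- \frac{i \sqrt{78}}{312}\right) - \frac{545599}{296532} = - \frac{1037 \sqrt{40443}}{78} - \frac{545599}{296532} = - \frac{545599}{296532} - \frac{1037 \sqrt{40443}}{78}$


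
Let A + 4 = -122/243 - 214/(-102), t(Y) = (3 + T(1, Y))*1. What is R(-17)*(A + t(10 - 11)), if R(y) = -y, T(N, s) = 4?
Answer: 18986/243 ≈ 78.132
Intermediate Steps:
t(Y) = 7 (t(Y) = (3 + 4)*1 = 7*1 = 7)
A = -9931/4131 (A = -4 + (-122/243 - 214/(-102)) = -4 + (-122*1/243 - 214*(-1/102)) = -4 + (-122/243 + 107/51) = -4 + 6593/4131 = -9931/4131 ≈ -2.4040)
R(-17)*(A + t(10 - 11)) = (-1*(-17))*(-9931/4131 + 7) = 17*(18986/4131) = 18986/243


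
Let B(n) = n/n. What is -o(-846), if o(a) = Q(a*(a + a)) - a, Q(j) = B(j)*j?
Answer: -1432278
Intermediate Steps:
B(n) = 1
Q(j) = j (Q(j) = 1*j = j)
o(a) = -a + 2*a² (o(a) = a*(a + a) - a = a*(2*a) - a = 2*a² - a = -a + 2*a²)
-o(-846) = -(-846)*(-1 + 2*(-846)) = -(-846)*(-1 - 1692) = -(-846)*(-1693) = -1*1432278 = -1432278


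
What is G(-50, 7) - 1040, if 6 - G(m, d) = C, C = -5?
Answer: -1029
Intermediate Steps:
G(m, d) = 11 (G(m, d) = 6 - 1*(-5) = 6 + 5 = 11)
G(-50, 7) - 1040 = 11 - 1040 = -1029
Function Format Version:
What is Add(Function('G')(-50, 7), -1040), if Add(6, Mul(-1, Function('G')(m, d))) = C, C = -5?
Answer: -1029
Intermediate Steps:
Function('G')(m, d) = 11 (Function('G')(m, d) = Add(6, Mul(-1, -5)) = Add(6, 5) = 11)
Add(Function('G')(-50, 7), -1040) = Add(11, -1040) = -1029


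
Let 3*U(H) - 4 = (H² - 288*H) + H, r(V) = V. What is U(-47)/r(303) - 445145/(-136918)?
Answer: 50088691/2440362 ≈ 20.525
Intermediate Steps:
U(H) = 4/3 - 287*H/3 + H²/3 (U(H) = 4/3 + ((H² - 288*H) + H)/3 = 4/3 + (H² - 287*H)/3 = 4/3 + (-287*H/3 + H²/3) = 4/3 - 287*H/3 + H²/3)
U(-47)/r(303) - 445145/(-136918) = (4/3 - 287/3*(-47) + (⅓)*(-47)²)/303 - 445145/(-136918) = (4/3 + 13489/3 + (⅓)*2209)*(1/303) - 445145*(-1/136918) = (4/3 + 13489/3 + 2209/3)*(1/303) + 26185/8054 = 5234*(1/303) + 26185/8054 = 5234/303 + 26185/8054 = 50088691/2440362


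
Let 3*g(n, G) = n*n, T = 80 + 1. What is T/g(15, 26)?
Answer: 27/25 ≈ 1.0800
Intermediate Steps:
T = 81
g(n, G) = n**2/3 (g(n, G) = (n*n)/3 = n**2/3)
T/g(15, 26) = 81/(((1/3)*15**2)) = 81/(((1/3)*225)) = 81/75 = 81*(1/75) = 27/25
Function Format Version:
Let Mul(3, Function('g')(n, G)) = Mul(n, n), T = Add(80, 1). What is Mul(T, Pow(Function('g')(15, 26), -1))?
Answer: Rational(27, 25) ≈ 1.0800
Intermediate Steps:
T = 81
Function('g')(n, G) = Mul(Rational(1, 3), Pow(n, 2)) (Function('g')(n, G) = Mul(Rational(1, 3), Mul(n, n)) = Mul(Rational(1, 3), Pow(n, 2)))
Mul(T, Pow(Function('g')(15, 26), -1)) = Mul(81, Pow(Mul(Rational(1, 3), Pow(15, 2)), -1)) = Mul(81, Pow(Mul(Rational(1, 3), 225), -1)) = Mul(81, Pow(75, -1)) = Mul(81, Rational(1, 75)) = Rational(27, 25)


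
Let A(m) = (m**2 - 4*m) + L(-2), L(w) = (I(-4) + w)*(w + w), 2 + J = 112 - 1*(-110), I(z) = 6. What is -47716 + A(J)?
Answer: -212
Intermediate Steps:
J = 220 (J = -2 + (112 - 1*(-110)) = -2 + (112 + 110) = -2 + 222 = 220)
L(w) = 2*w*(6 + w) (L(w) = (6 + w)*(w + w) = (6 + w)*(2*w) = 2*w*(6 + w))
A(m) = -16 + m**2 - 4*m (A(m) = (m**2 - 4*m) + 2*(-2)*(6 - 2) = (m**2 - 4*m) + 2*(-2)*4 = (m**2 - 4*m) - 16 = -16 + m**2 - 4*m)
-47716 + A(J) = -47716 + (-16 + 220**2 - 4*220) = -47716 + (-16 + 48400 - 880) = -47716 + 47504 = -212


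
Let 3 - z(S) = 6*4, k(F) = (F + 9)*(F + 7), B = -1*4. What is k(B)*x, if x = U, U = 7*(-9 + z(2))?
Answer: -3150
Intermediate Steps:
B = -4
k(F) = (7 + F)*(9 + F) (k(F) = (9 + F)*(7 + F) = (7 + F)*(9 + F))
z(S) = -21 (z(S) = 3 - 6*4 = 3 - 1*24 = 3 - 24 = -21)
U = -210 (U = 7*(-9 - 21) = 7*(-30) = -210)
x = -210
k(B)*x = (63 + (-4)² + 16*(-4))*(-210) = (63 + 16 - 64)*(-210) = 15*(-210) = -3150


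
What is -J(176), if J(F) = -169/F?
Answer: 169/176 ≈ 0.96023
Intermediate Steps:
-J(176) = -(-169)/176 = -1*(-169/176) = 169/176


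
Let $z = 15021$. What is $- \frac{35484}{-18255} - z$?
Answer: $- \frac{91390957}{6085} \approx -15019.0$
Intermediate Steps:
$- \frac{35484}{-18255} - z = - \frac{35484}{-18255} - 15021 = \left(-35484\right) \left(- \frac{1}{18255}\right) - 15021 = \frac{11828}{6085} - 15021 = - \frac{91390957}{6085}$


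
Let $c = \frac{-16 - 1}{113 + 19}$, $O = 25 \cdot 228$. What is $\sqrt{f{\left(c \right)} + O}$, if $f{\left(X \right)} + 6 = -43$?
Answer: $\sqrt{5651} \approx 75.173$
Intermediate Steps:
$O = 5700$
$c = - \frac{17}{132} \approx -0.12879$
$f{\left(X \right)} = -49$ ($f{\left(X \right)} = -6 - 43 = -49$)
$\sqrt{f{\left(c \right)} + O} = \sqrt{-49 + 5700} = \sqrt{5651}$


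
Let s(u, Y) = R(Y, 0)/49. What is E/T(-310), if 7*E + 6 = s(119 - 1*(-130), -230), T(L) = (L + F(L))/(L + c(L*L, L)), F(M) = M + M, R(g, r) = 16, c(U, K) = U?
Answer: 28634/343 ≈ 83.481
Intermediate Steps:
s(u, Y) = 16/49
F(M) = 2*M
T(L) = 3*L/(L + L**2) (T(L) = (L + 2*L)/(L + L*L) = (3*L)/(L + L**2) = 3*L/(L + L**2))
E = -278/343 (E = -6/7 + (1/7)*(16/49) = -6/7 + 16/343 = -278/343 ≈ -0.81050)
E/T(-310) = -278/(343*(3/(1 - 310))) = -278/(343*(3/(-309))) = -278/(343*(3*(-1/309))) = -278/(343*(-1/103)) = -278/343*(-103) = 28634/343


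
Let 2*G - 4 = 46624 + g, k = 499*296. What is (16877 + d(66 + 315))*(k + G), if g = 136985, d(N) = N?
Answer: 4133472209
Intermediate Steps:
k = 147704
G = 183613/2 (G = 2 + (46624 + 136985)/2 = 2 + (½)*183609 = 2 + 183609/2 = 183613/2 ≈ 91807.)
(16877 + d(66 + 315))*(k + G) = (16877 + (66 + 315))*(147704 + 183613/2) = (16877 + 381)*(479021/2) = 17258*(479021/2) = 4133472209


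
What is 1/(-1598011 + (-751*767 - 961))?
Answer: -1/2174989 ≈ -4.5977e-7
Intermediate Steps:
1/(-1598011 + (-751*767 - 961)) = 1/(-1598011 + (-576017 - 961)) = 1/(-1598011 - 576978) = 1/(-2174989) = -1/2174989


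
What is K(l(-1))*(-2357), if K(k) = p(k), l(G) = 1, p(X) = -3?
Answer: 7071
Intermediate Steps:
K(k) = -3
K(l(-1))*(-2357) = -3*(-2357) = 7071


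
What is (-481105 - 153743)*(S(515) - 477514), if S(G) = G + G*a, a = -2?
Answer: 303475754592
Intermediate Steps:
S(G) = -G (S(G) = G + G*(-2) = G - 2*G = -G)
(-481105 - 153743)*(S(515) - 477514) = (-481105 - 153743)*(-1*515 - 477514) = -634848*(-515 - 477514) = -634848*(-478029) = 303475754592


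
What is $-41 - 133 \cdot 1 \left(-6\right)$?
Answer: $757$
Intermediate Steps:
$-41 - 133 \cdot 1 \left(-6\right) = -41 - -798 = -41 + 798 = 757$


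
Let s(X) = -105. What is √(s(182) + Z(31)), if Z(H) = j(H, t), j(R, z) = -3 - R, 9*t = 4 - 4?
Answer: I*√139 ≈ 11.79*I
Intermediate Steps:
t = 0 (t = (4 - 4)/9 = (⅑)*0 = 0)
Z(H) = -3 - H
√(s(182) + Z(31)) = √(-105 + (-3 - 1*31)) = √(-105 + (-3 - 31)) = √(-105 - 34) = √(-139) = I*√139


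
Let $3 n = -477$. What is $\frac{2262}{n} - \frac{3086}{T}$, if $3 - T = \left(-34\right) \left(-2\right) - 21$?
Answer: $\frac{65191}{1166} \approx 55.91$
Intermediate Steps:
$n = -159$ ($n = \frac{1}{3} \left(-477\right) = -159$)
$T = -44$ ($T = 3 - \left(\left(-34\right) \left(-2\right) - 21\right) = 3 - \left(68 - 21\right) = 3 - 47 = -44$)
$\frac{2262}{n} - \frac{3086}{T} = \frac{2262}{-159} - \frac{3086}{-44} = 2262 \left(- \frac{1}{159}\right) - - \frac{1543}{22} = - \frac{754}{53} + \frac{1543}{22} = \frac{65191}{1166}$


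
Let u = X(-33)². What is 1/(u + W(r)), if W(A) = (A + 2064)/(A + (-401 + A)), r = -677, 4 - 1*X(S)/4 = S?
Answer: 1755/38440133 ≈ 4.5655e-5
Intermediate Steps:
X(S) = 16 - 4*S
W(A) = (2064 + A)/(-401 + 2*A)
u = 21904 (u = (16 - 4*(-33))² = (16 + 132)² = 148² = 21904)
1/(u + W(r)) = 1/(21904 + (2064 - 677)/(-401 + 2*(-677))) = 1/(21904 + 1387/(-401 - 1354)) = 1/(21904 + 1387/(-1755)) = 1/(21904 - 1/1755*1387) = 1/(21904 - 1387/1755) = 1/(38440133/1755) = 1755/38440133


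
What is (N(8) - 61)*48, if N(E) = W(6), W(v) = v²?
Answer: -1200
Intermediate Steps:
N(E) = 36 (N(E) = 6² = 36)
(N(8) - 61)*48 = (36 - 61)*48 = -25*48 = -1200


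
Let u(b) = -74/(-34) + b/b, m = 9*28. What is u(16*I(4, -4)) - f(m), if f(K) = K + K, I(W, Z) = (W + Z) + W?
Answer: -8514/17 ≈ -500.82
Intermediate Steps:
I(W, Z) = Z + 2*W
m = 252
u(b) = 54/17 (u(b) = -74*(-1/34) + 1 = 37/17 + 1 = 54/17)
f(K) = 2*K
u(16*I(4, -4)) - f(m) = 54/17 - 2*252 = 54/17 - 1*504 = 54/17 - 504 = -8514/17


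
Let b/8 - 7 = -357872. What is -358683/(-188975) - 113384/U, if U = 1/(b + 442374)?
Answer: 51864413189163083/188975 ≈ 2.7445e+11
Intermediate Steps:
b = -2862920 (b = 56 + 8*(-357872) = 56 - 2862976 = -2862920)
U = -1/2420546 (U = 1/(-2862920 + 442374) = 1/(-2420546) = -1/2420546 ≈ -4.1313e-7)
-358683/(-188975) - 113384/U = -358683/(-188975) - 113384/(-1/2420546) = -358683*(-1/188975) - 113384*(-2420546) = 358683/188975 + 274451187664 = 51864413189163083/188975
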